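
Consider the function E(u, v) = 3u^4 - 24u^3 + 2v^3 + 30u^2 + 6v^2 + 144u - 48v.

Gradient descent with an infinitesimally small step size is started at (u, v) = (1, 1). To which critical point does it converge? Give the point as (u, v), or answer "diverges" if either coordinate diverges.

(-1, 2)

E is separable, so gradient descent decouples: u follows -∂E/∂u, v follows -∂E/∂v.
∂E/∂u = 12(u - 4)(u - 3)(u + 1); at u=1 this is 144, so u decreases.
∂E/∂v = 6(v - 2)(v + 4); at v=1 this is -30, so v increases.
u converges to its nearest critical value -1 (a local min of the u-part); v converges to 2. The iterate converges to (-1, 2).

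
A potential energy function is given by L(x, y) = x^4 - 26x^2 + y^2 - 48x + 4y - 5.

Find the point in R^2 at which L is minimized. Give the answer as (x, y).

(4, -2)

L(x,y) separates as P(x) + Q(y) − 5, so its minimum is min P + min Q − 5.
P'(x) = 4(x - 4)(x + 1)(x + 3) vanishes at x ∈ {-3, -1, 4}; Q'(y) = 2y + 4 vanishes at y ∈ {-2}.
Local minima of P (where P''>0): P(-3)=-9, P(4)=-352. Local minima of Q: Q(-2)=-4.
So the global minimum of L is P(4) + Q(-2) − 5 = -352 − 4 − 5 = -361, attained at (4, -2).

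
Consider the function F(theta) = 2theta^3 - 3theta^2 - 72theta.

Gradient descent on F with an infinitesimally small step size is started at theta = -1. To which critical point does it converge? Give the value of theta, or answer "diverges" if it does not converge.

4

F'(theta) = 6(theta - 4)(theta + 3), so F'(-1) = -60.
Gradient descent moves in the -F' direction, i.e. theta is increasing.
The nearest critical point in that direction is theta = 4, where F'' = 42 > 0 (a local minimum). The iterate converges there.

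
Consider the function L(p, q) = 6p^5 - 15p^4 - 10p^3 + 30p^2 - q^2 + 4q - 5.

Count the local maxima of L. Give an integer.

L separates as a function of p plus a function of q, so ∇L=0 decouples.
∂L/∂p = 30p(p - 2)(p - 1)(p + 1) = 0 at p ∈ {-1, 0, 1, 2}; ∂L/∂q = -2(q - 2) = 0 at q ∈ {2}.
The Hessian is diagonal: diag(L_pp, L_qq). Second derivatives: L_pp(-1)=-180, L_pp(0)=60, L_pp(1)=-60, L_pp(2)=180; L_qq(2)=-2.
Local maxima occur where both diagonal entries negative: (-1, 2), (1, 2). Count: 2.

2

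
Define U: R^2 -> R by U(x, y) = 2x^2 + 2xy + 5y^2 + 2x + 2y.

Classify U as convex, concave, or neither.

U is quadratic, so its Hessian is the constant matrix H = [[4, 2], [2, 10]].
det(H) = 36, tr(H) = 14.
det(H) > 0 and tr(H) > 0, so H is positive definite everywhere: convex.

convex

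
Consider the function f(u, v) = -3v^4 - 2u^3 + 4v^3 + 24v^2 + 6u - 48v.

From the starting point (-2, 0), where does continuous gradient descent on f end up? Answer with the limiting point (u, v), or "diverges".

(-1, 1)

f is separable, so gradient descent decouples: u follows -∂f/∂u, v follows -∂f/∂v.
∂f/∂u = -6(u - 1)(u + 1); at u=-2 this is -18, so u increases.
∂f/∂v = -12(v - 2)(v - 1)(v + 2); at v=0 this is -48, so v increases.
u converges to its nearest critical value -1 (a local min of the u-part); v converges to 1. The iterate converges to (-1, 1).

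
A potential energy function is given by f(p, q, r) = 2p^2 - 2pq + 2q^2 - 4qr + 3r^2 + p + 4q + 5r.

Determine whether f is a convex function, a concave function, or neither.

convex

f is quadratic, so its Hessian is the constant matrix H = [[4, -2, 0], [-2, 4, -4], [0, -4, 6]].
Leading principal minors: 4, 12, 8.
All positive ⇒ H ≻ 0 ⇒ convex.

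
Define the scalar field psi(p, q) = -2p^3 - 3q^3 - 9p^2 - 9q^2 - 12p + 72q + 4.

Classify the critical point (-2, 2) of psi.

saddle point

The mixed partial ∂²psi/∂p∂q is 0, so the Hessian at any point is diag(psi_pp, psi_qq) = diag(-6(2p + 3), -18(q + 1)).
At (-2, 2): H = diag(6, -54).
The eigenvalues have opposite signs, so H is indefinite: a saddle point.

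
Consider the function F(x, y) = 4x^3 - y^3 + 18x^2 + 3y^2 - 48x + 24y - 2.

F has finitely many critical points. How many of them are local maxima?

F separates as a function of x plus a function of y, so ∇F=0 decouples.
∂F/∂x = 12(x - 1)(x + 4) = 0 at x ∈ {-4, 1}; ∂F/∂y = -3(y - 4)(y + 2) = 0 at y ∈ {-2, 4}.
The Hessian is diagonal: diag(F_xx, F_yy). Second derivatives: F_xx(-4)=-60, F_xx(1)=60; F_yy(-2)=18, F_yy(4)=-18.
Local maxima occur where both diagonal entries negative: (-4, 4). Count: 1.

1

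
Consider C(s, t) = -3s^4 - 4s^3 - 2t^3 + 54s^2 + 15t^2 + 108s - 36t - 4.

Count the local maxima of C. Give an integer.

C separates as a function of s plus a function of t, so ∇C=0 decouples.
∂C/∂s = -12(s - 3)(s + 1)(s + 3) = 0 at s ∈ {-3, -1, 3}; ∂C/∂t = -6(t - 3)(t - 2) = 0 at t ∈ {2, 3}.
The Hessian is diagonal: diag(C_ss, C_tt). Second derivatives: C_ss(-3)=-144, C_ss(-1)=96, C_ss(3)=-288; C_tt(2)=6, C_tt(3)=-6.
Local maxima occur where both diagonal entries negative: (-3, 3), (3, 3). Count: 2.

2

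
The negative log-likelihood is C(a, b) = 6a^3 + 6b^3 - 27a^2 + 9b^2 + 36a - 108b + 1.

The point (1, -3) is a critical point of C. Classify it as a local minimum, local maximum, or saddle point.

The mixed partial ∂²C/∂a∂b is 0, so the Hessian at any point is diag(C_aa, C_bb) = diag(18(2a - 3), 18(2b + 1)).
At (1, -3): H = diag(-18, -90).
Both eigenvalues are negative, so H is negative definite: a local maximum.

local maximum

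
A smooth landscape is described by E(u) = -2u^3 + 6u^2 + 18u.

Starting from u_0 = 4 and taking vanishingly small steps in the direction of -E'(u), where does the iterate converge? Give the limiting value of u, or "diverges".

E'(u) = -6(u - 3)(u + 1), so E'(4) = -30.
Gradient descent moves in the -E' direction, i.e. u is increasing.
There is no critical point above u=4, and E' keeps the same sign, so the iterate runs off to +∞.

diverges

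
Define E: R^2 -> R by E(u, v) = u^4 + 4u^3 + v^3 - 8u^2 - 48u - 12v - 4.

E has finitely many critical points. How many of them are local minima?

2

E separates as a function of u plus a function of v, so ∇E=0 decouples.
∂E/∂u = 4(u - 2)(u + 2)(u + 3) = 0 at u ∈ {-3, -2, 2}; ∂E/∂v = 3(v - 2)(v + 2) = 0 at v ∈ {-2, 2}.
The Hessian is diagonal: diag(E_uu, E_vv). Second derivatives: E_uu(-3)=20, E_uu(-2)=-16, E_uu(2)=80; E_vv(-2)=-12, E_vv(2)=12.
Local minima occur where both diagonal entries positive: (-3, 2), (2, 2). Count: 2.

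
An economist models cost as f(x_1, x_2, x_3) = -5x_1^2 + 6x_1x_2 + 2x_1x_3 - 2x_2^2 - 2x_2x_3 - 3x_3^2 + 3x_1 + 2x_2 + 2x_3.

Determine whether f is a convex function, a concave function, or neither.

f is quadratic, so its Hessian is the constant matrix H = [[-10, 6, 2], [6, -4, -2], [2, -2, -6]].
Leading principal minors: -10, 4, -16.
Signs alternate −, +, − ⇒ H ≺ 0 ⇒ concave.

concave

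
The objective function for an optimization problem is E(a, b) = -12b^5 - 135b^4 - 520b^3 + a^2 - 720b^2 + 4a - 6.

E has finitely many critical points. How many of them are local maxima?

E separates as a function of a plus a function of b, so ∇E=0 decouples.
∂E/∂a = 2(a + 2) = 0 at a ∈ {-2}; ∂E/∂b = -60b(b + 2)(b + 3)(b + 4) = 0 at b ∈ {-4, -3, -2, 0}.
The Hessian is diagonal: diag(E_aa, E_bb). Second derivatives: E_aa(-2)=2; E_bb(-4)=480, E_bb(-3)=-180, E_bb(-2)=240, E_bb(0)=-1440.
Local maxima occur where both diagonal entries negative: none. Count: 0.

0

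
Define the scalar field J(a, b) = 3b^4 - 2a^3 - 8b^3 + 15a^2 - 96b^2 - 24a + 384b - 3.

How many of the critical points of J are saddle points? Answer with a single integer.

3

J separates as a function of a plus a function of b, so ∇J=0 decouples.
∂J/∂a = -6(a - 4)(a - 1) = 0 at a ∈ {1, 4}; ∂J/∂b = 12(b - 4)(b - 2)(b + 4) = 0 at b ∈ {-4, 2, 4}.
The Hessian is diagonal: diag(J_aa, J_bb). Second derivatives: J_aa(1)=18, J_aa(4)=-18; J_bb(-4)=576, J_bb(2)=-144, J_bb(4)=192.
Saddle points occur where the two diagonal entries have opposite signs: (1, 2), (4, -4), (4, 4). Count: 3.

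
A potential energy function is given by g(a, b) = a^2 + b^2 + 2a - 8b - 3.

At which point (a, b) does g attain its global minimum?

(-1, 4)

g(a,b) separates as P(a) + Q(b) − 3, so its minimum is min P + min Q − 3.
P'(a) = 2a + 2 vanishes at a ∈ {-1}; Q'(b) = 2b - 8 vanishes at b ∈ {4}.
Local minima of P (where P''>0): P(-1)=-1. Local minima of Q: Q(4)=-16.
So the global minimum of g is P(-1) + Q(4) − 3 = -1 − 16 − 3 = -20, attained at (-1, 4).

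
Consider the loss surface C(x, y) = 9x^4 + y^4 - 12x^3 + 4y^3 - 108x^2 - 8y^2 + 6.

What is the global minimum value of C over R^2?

-689

C(x,y) separates as P(x) + Q(y) + 6, so its minimum is min P + min Q + 6.
P'(x) = 36x(x - 3)(x + 2) vanishes at x ∈ {-2, 0, 3}; Q'(y) = 4y(y - 1)(y + 4) vanishes at y ∈ {-4, 0, 1}.
Local minima of P (where P''>0): P(-2)=-192, P(3)=-567. Local minima of Q: Q(-4)=-128, Q(1)=-3.
So the global minimum of C is P(3) + Q(-4) + 6 = -567 − 128 + 6 = -689, attained at (3, -4).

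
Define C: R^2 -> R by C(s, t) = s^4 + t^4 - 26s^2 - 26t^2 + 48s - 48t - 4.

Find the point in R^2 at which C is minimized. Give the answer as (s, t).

(-4, 4)

C(s,t) separates as P(s) + Q(t) − 4, so its minimum is min P + min Q − 4.
P'(s) = 4(s - 3)(s - 1)(s + 4) vanishes at s ∈ {-4, 1, 3}; Q'(t) = 4(t - 4)(t + 1)(t + 3) vanishes at t ∈ {-3, -1, 4}.
Local minima of P (where P''>0): P(-4)=-352, P(3)=-9. Local minima of Q: Q(-3)=-9, Q(4)=-352.
So the global minimum of C is P(-4) + Q(4) − 4 = -352 − 352 − 4 = -708, attained at (-4, 4).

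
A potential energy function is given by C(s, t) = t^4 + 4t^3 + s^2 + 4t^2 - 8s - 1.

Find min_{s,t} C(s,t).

-17

C(s,t) separates as P(s) + Q(t) − 1, so its minimum is min P + min Q − 1.
P'(s) = 2s - 8 vanishes at s ∈ {4}; Q'(t) = 4t(t + 1)(t + 2) vanishes at t ∈ {-2, -1, 0}.
Local minima of P (where P''>0): P(4)=-16. Local minima of Q: Q(-2)=0, Q(0)=0.
So the global minimum of C is P(4) + Q(-2) − 1 = -16 + 0 − 1 = -17, attained at (4, -2).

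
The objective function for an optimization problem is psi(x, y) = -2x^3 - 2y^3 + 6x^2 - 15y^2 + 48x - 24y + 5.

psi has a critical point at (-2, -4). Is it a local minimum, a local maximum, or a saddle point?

The mixed partial ∂²psi/∂x∂y is 0, so the Hessian at any point is diag(psi_xx, psi_yy) = diag(12(-x + 1), -6(2y + 5)).
At (-2, -4): H = diag(36, 18).
Both eigenvalues are positive, so H is positive definite: a local minimum.

local minimum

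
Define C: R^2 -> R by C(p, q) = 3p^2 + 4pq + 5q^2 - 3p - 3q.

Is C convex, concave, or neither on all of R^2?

C is quadratic, so its Hessian is the constant matrix H = [[6, 4], [4, 10]].
det(H) = 44, tr(H) = 16.
det(H) > 0 and tr(H) > 0, so H is positive definite everywhere: convex.

convex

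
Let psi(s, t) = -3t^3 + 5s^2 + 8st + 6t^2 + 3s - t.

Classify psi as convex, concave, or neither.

The term -3t^3 is cubic, so the Hessian is not constant.
∂²psi/∂t² = -18t + 12, which takes both signs as t varies (negative for sufficiently large t). A diagonal entry of the Hessian changing sign means the Hessian is neither positive- nor negative-semidefinite on all of R^2.

neither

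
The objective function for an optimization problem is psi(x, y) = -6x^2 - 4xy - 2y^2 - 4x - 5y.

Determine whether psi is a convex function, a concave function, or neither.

psi is quadratic, so its Hessian is the constant matrix H = [[-12, -4], [-4, -4]].
det(H) = 32, tr(H) = -16.
det(H) > 0 and tr(H) < 0, so H is negative definite everywhere: concave.

concave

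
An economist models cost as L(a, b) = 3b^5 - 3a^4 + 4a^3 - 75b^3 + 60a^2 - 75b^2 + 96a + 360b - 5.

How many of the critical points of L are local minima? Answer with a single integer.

2

L separates as a function of a plus a function of b, so ∇L=0 decouples.
∂L/∂a = -12(a - 4)(a + 1)(a + 2) = 0 at a ∈ {-2, -1, 4}; ∂L/∂b = 15(b - 4)(b - 1)(b + 2)(b + 3) = 0 at b ∈ {-3, -2, 1, 4}.
The Hessian is diagonal: diag(L_aa, L_bb). Second derivatives: L_aa(-2)=-72, L_aa(-1)=60, L_aa(4)=-360; L_bb(-3)=-420, L_bb(-2)=270, L_bb(1)=-540, L_bb(4)=1890.
Local minima occur where both diagonal entries positive: (-1, -2), (-1, 4). Count: 2.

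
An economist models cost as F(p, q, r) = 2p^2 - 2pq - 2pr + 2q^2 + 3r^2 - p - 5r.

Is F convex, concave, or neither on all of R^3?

convex

F is quadratic, so its Hessian is the constant matrix H = [[4, -2, -2], [-2, 4, 0], [-2, 0, 6]].
Leading principal minors: 4, 12, 56.
All positive ⇒ H ≻ 0 ⇒ convex.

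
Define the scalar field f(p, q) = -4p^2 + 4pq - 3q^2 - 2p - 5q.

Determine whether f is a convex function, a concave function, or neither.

f is quadratic, so its Hessian is the constant matrix H = [[-8, 4], [4, -6]].
det(H) = 32, tr(H) = -14.
det(H) > 0 and tr(H) < 0, so H is negative definite everywhere: concave.

concave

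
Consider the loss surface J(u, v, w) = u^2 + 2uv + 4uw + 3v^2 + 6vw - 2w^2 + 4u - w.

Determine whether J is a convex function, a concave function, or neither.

neither

J is quadratic, so its Hessian is the constant matrix H = [[2, 2, 4], [2, 6, 6], [4, 6, -4]].
Leading principal minors: 2, 8, -104.
Neither pattern holds ⇒ H is indefinite ⇒ neither convex nor concave.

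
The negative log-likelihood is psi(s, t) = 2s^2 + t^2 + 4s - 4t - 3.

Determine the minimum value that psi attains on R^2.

-9

psi(s,t) separates as P(s) + Q(t) − 3, so its minimum is min P + min Q − 3.
P'(s) = 4s + 4 vanishes at s ∈ {-1}; Q'(t) = 2(t - 2) vanishes at t ∈ {2}.
Local minima of P (where P''>0): P(-1)=-2. Local minima of Q: Q(2)=-4.
So the global minimum of psi is P(-1) + Q(2) − 3 = -2 − 4 − 3 = -9, attained at (-1, 2).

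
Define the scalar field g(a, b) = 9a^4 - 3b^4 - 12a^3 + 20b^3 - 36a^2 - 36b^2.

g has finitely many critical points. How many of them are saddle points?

g separates as a function of a plus a function of b, so ∇g=0 decouples.
∂g/∂a = 36a(a - 2)(a + 1) = 0 at a ∈ {-1, 0, 2}; ∂g/∂b = -12b(b - 3)(b - 2) = 0 at b ∈ {0, 2, 3}.
The Hessian is diagonal: diag(g_aa, g_bb). Second derivatives: g_aa(-1)=108, g_aa(0)=-72, g_aa(2)=216; g_bb(0)=-72, g_bb(2)=24, g_bb(3)=-36.
Saddle points occur where the two diagonal entries have opposite signs: (-1, 0), (-1, 3), (0, 2), (2, 0), (2, 3). Count: 5.

5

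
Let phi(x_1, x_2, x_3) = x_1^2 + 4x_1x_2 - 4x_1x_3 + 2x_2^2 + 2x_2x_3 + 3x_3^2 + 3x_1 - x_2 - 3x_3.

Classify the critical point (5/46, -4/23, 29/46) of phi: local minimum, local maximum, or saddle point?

saddle point

The Hessian is constant: H = [[2, 4, -4], [4, 4, 2], [-4, 2, 6]].
Leading principal minors: Δ₁ = 2, Δ₂ = -8, Δ₃ = -184.
The minors fit neither the all-positive nor the alternating-sign pattern, so H is indefinite: a saddle point.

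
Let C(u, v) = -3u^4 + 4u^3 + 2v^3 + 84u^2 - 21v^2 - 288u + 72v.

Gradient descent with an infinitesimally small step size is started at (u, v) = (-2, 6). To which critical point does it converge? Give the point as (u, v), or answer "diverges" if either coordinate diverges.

C is separable, so gradient descent decouples: u follows -∂C/∂u, v follows -∂C/∂v.
∂C/∂u = -12(u - 3)(u - 2)(u + 4); at u=-2 this is -480, so u increases.
∂C/∂v = 6(v - 4)(v - 3); at v=6 this is 36, so v decreases.
u converges to its nearest critical value 2 (a local min of the u-part); v converges to 4. The iterate converges to (2, 4).

(2, 4)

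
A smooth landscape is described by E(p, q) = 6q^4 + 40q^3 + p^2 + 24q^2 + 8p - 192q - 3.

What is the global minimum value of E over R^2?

E(p,q) separates as A(p) + B(q) − 3, so its minimum is min A + min B − 3.
A'(p) = 2p + 8 vanishes at p ∈ {-4}; B'(q) = 24(q - 1)(q + 2)(q + 4) vanishes at q ∈ {-4, -2, 1}.
Local minima of A (where A''>0): A(-4)=-16. Local minima of B: B(-4)=128, B(1)=-122.
So the global minimum of E is A(-4) + B(1) − 3 = -16 − 122 − 3 = -141, attained at (-4, 1).

-141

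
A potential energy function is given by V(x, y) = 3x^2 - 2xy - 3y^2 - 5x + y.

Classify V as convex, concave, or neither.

neither

V is quadratic, so its Hessian is the constant matrix H = [[6, -2], [-2, -6]].
det(H) = -40, tr(H) = 0.
det(H) < 0, so H is indefinite: neither convex nor concave.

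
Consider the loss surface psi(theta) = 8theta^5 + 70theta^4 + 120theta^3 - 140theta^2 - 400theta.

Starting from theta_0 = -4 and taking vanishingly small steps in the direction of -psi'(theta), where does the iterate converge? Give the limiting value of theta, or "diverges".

-2

psi'(theta) = 40(theta - 1)(theta + 1)(theta + 2)(theta + 5), so psi'(-4) = -1200.
Gradient descent moves in the -psi' direction, i.e. theta is increasing.
The nearest critical point in that direction is theta = -2, where psi'' = 360 > 0 (a local minimum). The iterate converges there.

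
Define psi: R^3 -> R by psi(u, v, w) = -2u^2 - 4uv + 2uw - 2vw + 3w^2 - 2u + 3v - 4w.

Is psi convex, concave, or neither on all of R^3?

neither

psi is quadratic, so its Hessian is the constant matrix H = [[-4, -4, 2], [-4, 0, -2], [2, -2, 6]].
Leading principal minors: -4, -16, -48.
Neither pattern holds ⇒ H is indefinite ⇒ neither convex nor concave.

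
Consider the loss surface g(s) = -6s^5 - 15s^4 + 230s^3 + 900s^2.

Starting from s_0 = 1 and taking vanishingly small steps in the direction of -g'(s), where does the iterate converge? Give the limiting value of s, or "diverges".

0

g'(s) = -30s(s - 5)(s + 3)(s + 4), so g'(1) = 2400.
Gradient descent moves in the -g' direction, i.e. s is decreasing.
The nearest critical point in that direction is s = 0, where g'' = 1800 > 0 (a local minimum). The iterate converges there.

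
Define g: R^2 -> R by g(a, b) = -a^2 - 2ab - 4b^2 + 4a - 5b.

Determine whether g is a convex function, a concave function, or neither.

g is quadratic, so its Hessian is the constant matrix H = [[-2, -2], [-2, -8]].
det(H) = 12, tr(H) = -10.
det(H) > 0 and tr(H) < 0, so H is negative definite everywhere: concave.

concave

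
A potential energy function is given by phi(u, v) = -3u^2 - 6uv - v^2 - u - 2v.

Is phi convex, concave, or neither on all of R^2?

neither

phi is quadratic, so its Hessian is the constant matrix H = [[-6, -6], [-6, -2]].
det(H) = -24, tr(H) = -8.
det(H) < 0, so H is indefinite: neither convex nor concave.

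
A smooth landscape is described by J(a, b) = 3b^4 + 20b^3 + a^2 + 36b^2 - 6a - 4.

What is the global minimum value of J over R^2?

-13

J(a,b) separates as P(a) + Q(b) − 4, so its minimum is min P + min Q − 4.
P'(a) = 2a - 6 vanishes at a ∈ {3}; Q'(b) = 12b(b + 2)(b + 3) vanishes at b ∈ {-3, -2, 0}.
Local minima of P (where P''>0): P(3)=-9. Local minima of Q: Q(-3)=27, Q(0)=0.
So the global minimum of J is P(3) + Q(0) − 4 = -9 + 0 − 4 = -13, attained at (3, 0).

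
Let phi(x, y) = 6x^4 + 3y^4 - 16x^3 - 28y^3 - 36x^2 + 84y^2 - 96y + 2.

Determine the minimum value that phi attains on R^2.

phi(x,y) separates as P(x) + Q(y) + 2, so its minimum is min P + min Q + 2.
P'(x) = 24x(x - 3)(x + 1) vanishes at x ∈ {-1, 0, 3}; Q'(y) = 12(y - 4)(y - 2)(y - 1) vanishes at y ∈ {1, 2, 4}.
Local minima of P (where P''>0): P(-1)=-14, P(3)=-270. Local minima of Q: Q(1)=-37, Q(4)=-64.
So the global minimum of phi is P(3) + Q(4) + 2 = -270 − 64 + 2 = -332, attained at (3, 4).

-332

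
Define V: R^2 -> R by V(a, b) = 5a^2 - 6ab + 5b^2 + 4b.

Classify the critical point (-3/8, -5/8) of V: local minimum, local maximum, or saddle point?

local minimum

The Hessian of V is constant: H = [[10, -6], [-6, 10]].
det(H) = 10·10 − (-6)² = 64.
det(H) > 0 and tr(H) = 20 > 0, so H is positive definite and the point is a local minimum.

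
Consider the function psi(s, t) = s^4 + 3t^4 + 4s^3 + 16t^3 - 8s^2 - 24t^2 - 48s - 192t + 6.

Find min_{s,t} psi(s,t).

-378

psi(s,t) separates as P(s) + Q(t) + 6, so its minimum is min P + min Q + 6.
P'(s) = 4(s - 2)(s + 2)(s + 3) vanishes at s ∈ {-3, -2, 2}; Q'(t) = 12(t - 2)(t + 2)(t + 4) vanishes at t ∈ {-4, -2, 2}.
Local minima of P (where P''>0): P(-3)=45, P(2)=-80. Local minima of Q: Q(-4)=128, Q(2)=-304.
So the global minimum of psi is P(2) + Q(2) + 6 = -80 − 304 + 6 = -378, attained at (2, 2).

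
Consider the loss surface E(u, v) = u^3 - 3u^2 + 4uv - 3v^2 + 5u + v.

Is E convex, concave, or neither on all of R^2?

neither

The term u^3 is cubic, so the Hessian is not constant.
∂²E/∂u² = 6u - 6, which takes both signs as u varies (negative for sufficiently negative u). A diagonal entry of the Hessian changing sign means the Hessian is neither positive- nor negative-semidefinite on all of R^2.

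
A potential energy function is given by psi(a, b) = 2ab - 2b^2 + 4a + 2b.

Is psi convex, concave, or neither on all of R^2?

neither

psi is quadratic, so its Hessian is the constant matrix H = [[0, 2], [2, -4]].
det(H) = -4, tr(H) = -4.
det(H) < 0, so H is indefinite: neither convex nor concave.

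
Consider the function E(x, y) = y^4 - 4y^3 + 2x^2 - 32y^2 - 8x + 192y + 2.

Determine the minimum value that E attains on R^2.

-774

E(x,y) separates as P(x) + Q(y) + 2, so its minimum is min P + min Q + 2.
P'(x) = 4x - 8 vanishes at x ∈ {2}; Q'(y) = 4(y - 4)(y - 3)(y + 4) vanishes at y ∈ {-4, 3, 4}.
Local minima of P (where P''>0): P(2)=-8. Local minima of Q: Q(-4)=-768, Q(4)=256.
So the global minimum of E is P(2) + Q(-4) + 2 = -8 − 768 + 2 = -774, attained at (2, -4).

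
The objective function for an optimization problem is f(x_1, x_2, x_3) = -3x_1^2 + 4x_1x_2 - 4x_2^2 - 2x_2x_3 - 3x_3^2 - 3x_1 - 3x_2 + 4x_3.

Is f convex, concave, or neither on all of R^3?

concave

f is quadratic, so its Hessian is the constant matrix H = [[-6, 4, 0], [4, -8, -2], [0, -2, -6]].
Leading principal minors: -6, 32, -168.
Signs alternate −, +, − ⇒ H ≺ 0 ⇒ concave.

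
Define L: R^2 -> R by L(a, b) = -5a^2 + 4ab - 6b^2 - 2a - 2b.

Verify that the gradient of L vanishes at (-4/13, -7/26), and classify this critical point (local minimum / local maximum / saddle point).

local maximum

∇L = (-10a + 4b - 2, 4a - 12b - 2); substituting (-4/13, -7/26) gives ∇L = (0, 0), so (-4/13, -7/26) is indeed a critical point.
The Hessian of L is constant: H = [[-10, 4], [4, -12]].
det(H) = (-10)·(-12) − 4² = 104.
det(H) > 0 and tr(H) = -22 < 0, so H is negative definite and the point is a local maximum.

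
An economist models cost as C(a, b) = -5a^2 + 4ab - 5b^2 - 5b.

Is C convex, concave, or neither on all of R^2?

concave

C is quadratic, so its Hessian is the constant matrix H = [[-10, 4], [4, -10]].
det(H) = 84, tr(H) = -20.
det(H) > 0 and tr(H) < 0, so H is negative definite everywhere: concave.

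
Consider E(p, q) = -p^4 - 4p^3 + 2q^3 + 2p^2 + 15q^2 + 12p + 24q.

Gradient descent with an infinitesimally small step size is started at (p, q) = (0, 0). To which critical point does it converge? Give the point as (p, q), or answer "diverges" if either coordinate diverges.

(-1, -1)

E is separable, so gradient descent decouples: p follows -∂E/∂p, q follows -∂E/∂q.
∂E/∂p = -4(p - 1)(p + 1)(p + 3); at p=0 this is 12, so p decreases.
∂E/∂q = 6(q + 1)(q + 4); at q=0 this is 24, so q decreases.
p converges to its nearest critical value -1 (a local min of the p-part); q converges to -1. The iterate converges to (-1, -1).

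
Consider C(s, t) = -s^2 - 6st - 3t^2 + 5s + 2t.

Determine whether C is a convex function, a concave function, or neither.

neither

C is quadratic, so its Hessian is the constant matrix H = [[-2, -6], [-6, -6]].
det(H) = -24, tr(H) = -8.
det(H) < 0, so H is indefinite: neither convex nor concave.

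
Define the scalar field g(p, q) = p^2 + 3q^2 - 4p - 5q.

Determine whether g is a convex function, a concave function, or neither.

convex

g is quadratic, so its Hessian is the constant matrix H = [[2, 0], [0, 6]].
det(H) = 12, tr(H) = 8.
det(H) > 0 and tr(H) > 0, so H is positive definite everywhere: convex.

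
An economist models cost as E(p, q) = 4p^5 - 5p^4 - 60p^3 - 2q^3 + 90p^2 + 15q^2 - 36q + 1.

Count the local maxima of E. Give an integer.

2

E separates as a function of p plus a function of q, so ∇E=0 decouples.
∂E/∂p = 20p(p - 3)(p - 1)(p + 3) = 0 at p ∈ {-3, 0, 1, 3}; ∂E/∂q = -6(q - 3)(q - 2) = 0 at q ∈ {2, 3}.
The Hessian is diagonal: diag(E_pp, E_qq). Second derivatives: E_pp(-3)=-1440, E_pp(0)=180, E_pp(1)=-160, E_pp(3)=720; E_qq(2)=6, E_qq(3)=-6.
Local maxima occur where both diagonal entries negative: (-3, 3), (1, 3). Count: 2.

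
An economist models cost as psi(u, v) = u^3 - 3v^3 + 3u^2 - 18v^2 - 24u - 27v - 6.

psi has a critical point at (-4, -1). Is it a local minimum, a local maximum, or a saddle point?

local maximum

The mixed partial ∂²psi/∂u∂v is 0, so the Hessian at any point is diag(psi_uu, psi_vv) = diag(6(u + 1), -18(v + 2)).
At (-4, -1): H = diag(-18, -18).
Both eigenvalues are negative, so H is negative definite: a local maximum.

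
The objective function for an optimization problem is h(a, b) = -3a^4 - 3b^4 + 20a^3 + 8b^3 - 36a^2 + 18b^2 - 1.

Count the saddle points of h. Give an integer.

h separates as a function of a plus a function of b, so ∇h=0 decouples.
∂h/∂a = -12a(a - 3)(a - 2) = 0 at a ∈ {0, 2, 3}; ∂h/∂b = -12b(b - 3)(b + 1) = 0 at b ∈ {-1, 0, 3}.
The Hessian is diagonal: diag(h_aa, h_bb). Second derivatives: h_aa(0)=-72, h_aa(2)=24, h_aa(3)=-36; h_bb(-1)=-48, h_bb(0)=36, h_bb(3)=-144.
Saddle points occur where the two diagonal entries have opposite signs: (0, 0), (2, -1), (2, 3), (3, 0). Count: 4.

4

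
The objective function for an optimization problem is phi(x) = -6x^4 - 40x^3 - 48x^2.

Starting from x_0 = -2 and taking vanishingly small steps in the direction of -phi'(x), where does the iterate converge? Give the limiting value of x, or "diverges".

phi'(x) = -24x(x + 1)(x + 4), so phi'(-2) = -96.
Gradient descent moves in the -phi' direction, i.e. x is increasing.
The nearest critical point in that direction is x = -1, where phi'' = 72 > 0 (a local minimum). The iterate converges there.

-1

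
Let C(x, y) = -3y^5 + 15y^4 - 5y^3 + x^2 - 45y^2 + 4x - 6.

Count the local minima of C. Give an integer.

C separates as a function of x plus a function of y, so ∇C=0 decouples.
∂C/∂x = 2(x + 2) = 0 at x ∈ {-2}; ∂C/∂y = -15y(y - 3)(y - 2)(y + 1) = 0 at y ∈ {-1, 0, 2, 3}.
The Hessian is diagonal: diag(C_xx, C_yy). Second derivatives: C_xx(-2)=2; C_yy(-1)=180, C_yy(0)=-90, C_yy(2)=90, C_yy(3)=-180.
Local minima occur where both diagonal entries positive: (-2, -1), (-2, 2). Count: 2.

2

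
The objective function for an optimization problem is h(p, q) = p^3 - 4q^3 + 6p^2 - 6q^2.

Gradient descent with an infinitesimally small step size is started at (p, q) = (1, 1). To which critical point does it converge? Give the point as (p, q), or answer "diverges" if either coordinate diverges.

diverges

h is separable, so gradient descent decouples: p follows -∂h/∂p, q follows -∂h/∂q.
∂h/∂p = 3p(p + 4); at p=1 this is 15, so p decreases.
∂h/∂q = -12q(q + 1); at q=1 this is -24, so q increases.
The q-coordinate has no critical point in that direction and runs off to infinity.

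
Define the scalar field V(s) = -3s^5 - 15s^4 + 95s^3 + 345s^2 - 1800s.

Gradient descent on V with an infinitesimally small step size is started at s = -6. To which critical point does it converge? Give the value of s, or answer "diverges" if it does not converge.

V'(s) = -15(s - 3)(s - 2)(s + 4)(s + 5), so V'(-6) = -2160.
Gradient descent moves in the -V' direction, i.e. s is increasing.
The nearest critical point in that direction is s = -5, where V'' = 840 > 0 (a local minimum). The iterate converges there.

-5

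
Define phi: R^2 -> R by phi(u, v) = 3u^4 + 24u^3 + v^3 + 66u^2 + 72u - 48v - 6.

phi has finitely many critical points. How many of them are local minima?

2

phi separates as a function of u plus a function of v, so ∇phi=0 decouples.
∂phi/∂u = 12(u + 1)(u + 2)(u + 3) = 0 at u ∈ {-3, -2, -1}; ∂phi/∂v = 3(v - 4)(v + 4) = 0 at v ∈ {-4, 4}.
The Hessian is diagonal: diag(phi_uu, phi_vv). Second derivatives: phi_uu(-3)=24, phi_uu(-2)=-12, phi_uu(-1)=24; phi_vv(-4)=-24, phi_vv(4)=24.
Local minima occur where both diagonal entries positive: (-3, 4), (-1, 4). Count: 2.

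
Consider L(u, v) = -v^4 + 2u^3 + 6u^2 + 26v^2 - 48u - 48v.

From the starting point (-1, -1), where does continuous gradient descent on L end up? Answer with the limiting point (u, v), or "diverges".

(2, 1)

L is separable, so gradient descent decouples: u follows -∂L/∂u, v follows -∂L/∂v.
∂L/∂u = 6(u - 2)(u + 4); at u=-1 this is -54, so u increases.
∂L/∂v = -4(v - 3)(v - 1)(v + 4); at v=-1 this is -96, so v increases.
u converges to its nearest critical value 2 (a local min of the u-part); v converges to 1. The iterate converges to (2, 1).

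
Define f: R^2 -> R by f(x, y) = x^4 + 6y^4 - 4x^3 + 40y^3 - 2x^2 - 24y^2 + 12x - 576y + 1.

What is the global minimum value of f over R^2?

f(x,y) separates as P(x) + Q(y) + 1, so its minimum is min P + min Q + 1.
P'(x) = 4(x - 3)(x - 1)(x + 1) vanishes at x ∈ {-1, 1, 3}; Q'(y) = 24(y - 2)(y + 3)(y + 4) vanishes at y ∈ {-4, -3, 2}.
Local minima of P (where P''>0): P(-1)=-9, P(3)=-9. Local minima of Q: Q(-4)=896, Q(2)=-832.
So the global minimum of f is P(-1) + Q(2) + 1 = -9 − 832 + 1 = -840, attained at (-1, 2).

-840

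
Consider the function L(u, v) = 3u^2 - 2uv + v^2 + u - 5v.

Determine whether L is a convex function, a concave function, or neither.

convex

L is quadratic, so its Hessian is the constant matrix H = [[6, -2], [-2, 2]].
det(H) = 8, tr(H) = 8.
det(H) > 0 and tr(H) > 0, so H is positive definite everywhere: convex.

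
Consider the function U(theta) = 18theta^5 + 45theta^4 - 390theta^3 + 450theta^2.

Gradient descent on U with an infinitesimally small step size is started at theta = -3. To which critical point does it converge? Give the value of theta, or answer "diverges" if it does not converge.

U'(theta) = 90theta(theta - 2)(theta - 1)(theta + 5), so U'(-3) = -10800.
Gradient descent moves in the -U' direction, i.e. theta is increasing.
The nearest critical point in that direction is theta = 0, where U'' = 900 > 0 (a local minimum). The iterate converges there.

0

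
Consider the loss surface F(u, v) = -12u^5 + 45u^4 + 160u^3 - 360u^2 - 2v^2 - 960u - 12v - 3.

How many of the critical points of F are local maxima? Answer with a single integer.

F separates as a function of u plus a function of v, so ∇F=0 decouples.
∂F/∂u = -60(u - 4)(u - 2)(u + 1)(u + 2) = 0 at u ∈ {-2, -1, 2, 4}; ∂F/∂v = -4(v + 3) = 0 at v ∈ {-3}.
The Hessian is diagonal: diag(F_uu, F_vv). Second derivatives: F_uu(-2)=1440, F_uu(-1)=-900, F_uu(2)=1440, F_uu(4)=-3600; F_vv(-3)=-4.
Local maxima occur where both diagonal entries negative: (-1, -3), (4, -3). Count: 2.

2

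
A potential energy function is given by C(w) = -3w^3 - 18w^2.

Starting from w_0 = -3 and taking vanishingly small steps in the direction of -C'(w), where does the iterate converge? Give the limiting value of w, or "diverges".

C'(w) = -9w(w + 4), so C'(-3) = 27.
Gradient descent moves in the -C' direction, i.e. w is decreasing.
The nearest critical point in that direction is w = -4, where C'' = 36 > 0 (a local minimum). The iterate converges there.

-4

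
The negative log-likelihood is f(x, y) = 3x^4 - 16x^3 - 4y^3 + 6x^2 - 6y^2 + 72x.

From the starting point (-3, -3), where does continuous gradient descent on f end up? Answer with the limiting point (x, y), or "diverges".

(-1, -1)

f is separable, so gradient descent decouples: x follows -∂f/∂x, y follows -∂f/∂y.
∂f/∂x = 12(x - 3)(x - 2)(x + 1); at x=-3 this is -720, so x increases.
∂f/∂y = -12y(y + 1); at y=-3 this is -72, so y increases.
x converges to its nearest critical value -1 (a local min of the x-part); y converges to -1. The iterate converges to (-1, -1).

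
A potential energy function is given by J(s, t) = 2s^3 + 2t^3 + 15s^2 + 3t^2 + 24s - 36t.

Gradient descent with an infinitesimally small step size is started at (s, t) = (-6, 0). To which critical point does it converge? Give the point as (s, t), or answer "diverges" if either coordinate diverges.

J is separable, so gradient descent decouples: s follows -∂J/∂s, t follows -∂J/∂t.
∂J/∂s = 6(s + 1)(s + 4); at s=-6 this is 60, so s decreases.
∂J/∂t = 6(t - 2)(t + 3); at t=0 this is -36, so t increases.
The s-coordinate has no critical point in that direction and runs off to infinity.

diverges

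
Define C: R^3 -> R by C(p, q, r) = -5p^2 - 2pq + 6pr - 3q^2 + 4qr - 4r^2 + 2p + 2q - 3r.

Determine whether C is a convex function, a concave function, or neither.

C is quadratic, so its Hessian is the constant matrix H = [[-10, -2, 6], [-2, -6, 4], [6, 4, -8]].
Leading principal minors: -10, 56, -168.
Signs alternate −, +, − ⇒ H ≺ 0 ⇒ concave.

concave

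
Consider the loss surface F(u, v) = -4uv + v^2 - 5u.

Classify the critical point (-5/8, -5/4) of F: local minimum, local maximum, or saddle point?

saddle point

The Hessian of F is constant: H = [[0, -4], [-4, 2]].
det(H) = 0·2 − (-4)² = -16.
Since det(H) < 0, H is indefinite and the critical point is a saddle point.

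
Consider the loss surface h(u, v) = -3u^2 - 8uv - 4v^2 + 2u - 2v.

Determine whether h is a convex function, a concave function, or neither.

neither

h is quadratic, so its Hessian is the constant matrix H = [[-6, -8], [-8, -8]].
det(H) = -16, tr(H) = -14.
det(H) < 0, so H is indefinite: neither convex nor concave.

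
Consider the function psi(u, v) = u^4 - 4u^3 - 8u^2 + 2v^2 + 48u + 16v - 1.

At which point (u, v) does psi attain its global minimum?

psi(u,v) separates as P(u) + Q(v) − 1, so its minimum is min P + min Q − 1.
P'(u) = 4(u - 3)(u - 2)(u + 2) vanishes at u ∈ {-2, 2, 3}; Q'(v) = 4v + 16 vanishes at v ∈ {-4}.
Local minima of P (where P''>0): P(-2)=-80, P(3)=45. Local minima of Q: Q(-4)=-32.
So the global minimum of psi is P(-2) + Q(-4) − 1 = -80 − 32 − 1 = -113, attained at (-2, -4).

(-2, -4)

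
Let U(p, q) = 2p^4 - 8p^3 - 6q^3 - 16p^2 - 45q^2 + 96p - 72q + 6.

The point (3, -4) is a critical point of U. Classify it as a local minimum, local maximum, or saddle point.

The mixed partial ∂²U/∂p∂q is 0, so the Hessian at any point is diag(U_pp, U_qq) = diag(8(3p^2 - 6p - 4), -18(2q + 5)).
At (3, -4): H = diag(40, 54).
Both eigenvalues are positive, so H is positive definite: a local minimum.

local minimum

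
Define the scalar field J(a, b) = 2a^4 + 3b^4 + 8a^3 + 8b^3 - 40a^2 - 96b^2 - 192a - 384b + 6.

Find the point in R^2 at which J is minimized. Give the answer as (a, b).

J(a,b) separates as P(a) + Q(b) + 6, so its minimum is min P + min Q + 6.
P'(a) = 8(a - 3)(a + 2)(a + 4) vanishes at a ∈ {-4, -2, 3}; Q'(b) = 12(b - 4)(b + 2)(b + 4) vanishes at b ∈ {-4, -2, 4}.
Local minima of P (where P''>0): P(-4)=128, P(3)=-558. Local minima of Q: Q(-4)=256, Q(4)=-1792.
So the global minimum of J is P(3) + Q(4) + 6 = -558 − 1792 + 6 = -2344, attained at (3, 4).

(3, 4)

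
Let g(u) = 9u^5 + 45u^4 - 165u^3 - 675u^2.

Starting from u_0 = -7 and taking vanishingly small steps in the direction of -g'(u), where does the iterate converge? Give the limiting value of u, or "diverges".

diverges

g'(u) = 45u(u - 3)(u + 2)(u + 5), so g'(-7) = 31500.
Gradient descent moves in the -g' direction, i.e. u is decreasing.
There is no critical point below u=-7, and g' keeps the same sign, so the iterate runs off to −∞.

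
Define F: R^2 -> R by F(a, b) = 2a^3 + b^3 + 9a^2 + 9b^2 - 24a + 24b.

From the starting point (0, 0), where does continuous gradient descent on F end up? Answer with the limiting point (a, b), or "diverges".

F is separable, so gradient descent decouples: a follows -∂F/∂a, b follows -∂F/∂b.
∂F/∂a = 6(a - 1)(a + 4); at a=0 this is -24, so a increases.
∂F/∂b = 3(b + 2)(b + 4); at b=0 this is 24, so b decreases.
a converges to its nearest critical value 1 (a local min of the a-part); b converges to -2. The iterate converges to (1, -2).

(1, -2)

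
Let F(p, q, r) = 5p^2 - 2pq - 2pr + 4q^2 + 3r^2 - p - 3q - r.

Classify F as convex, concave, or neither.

convex

F is quadratic, so its Hessian is the constant matrix H = [[10, -2, -2], [-2, 8, 0], [-2, 0, 6]].
Leading principal minors: 10, 76, 424.
All positive ⇒ H ≻ 0 ⇒ convex.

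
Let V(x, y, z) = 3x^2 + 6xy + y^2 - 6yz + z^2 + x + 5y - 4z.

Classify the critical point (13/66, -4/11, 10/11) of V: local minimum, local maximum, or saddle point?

The Hessian is constant: H = [[6, 6, 0], [6, 2, -6], [0, -6, 2]].
Leading principal minors: Δ₁ = 6, Δ₂ = -24, Δ₃ = -264.
The minors fit neither the all-positive nor the alternating-sign pattern, so H is indefinite: a saddle point.

saddle point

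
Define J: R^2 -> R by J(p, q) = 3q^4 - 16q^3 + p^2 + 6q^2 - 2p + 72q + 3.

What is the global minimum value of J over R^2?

J(p,q) separates as A(p) + B(q) + 3, so its minimum is min A + min B + 3.
A'(p) = 2p - 2 vanishes at p ∈ {1}; B'(q) = 12(q - 3)(q - 2)(q + 1) vanishes at q ∈ {-1, 2, 3}.
Local minima of A (where A''>0): A(1)=-1. Local minima of B: B(-1)=-47, B(3)=81.
So the global minimum of J is A(1) + B(-1) + 3 = -1 − 47 + 3 = -45, attained at (1, -1).

-45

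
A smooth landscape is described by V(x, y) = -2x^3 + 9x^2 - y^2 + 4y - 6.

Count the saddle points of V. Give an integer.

1

V separates as a function of x plus a function of y, so ∇V=0 decouples.
∂V/∂x = -6x(x - 3) = 0 at x ∈ {0, 3}; ∂V/∂y = -2(y - 2) = 0 at y ∈ {2}.
The Hessian is diagonal: diag(V_xx, V_yy). Second derivatives: V_xx(0)=18, V_xx(3)=-18; V_yy(2)=-2.
Saddle points occur where the two diagonal entries have opposite signs: (0, 2). Count: 1.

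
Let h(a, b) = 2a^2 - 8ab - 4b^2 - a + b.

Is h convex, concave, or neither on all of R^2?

h is quadratic, so its Hessian is the constant matrix H = [[4, -8], [-8, -8]].
det(H) = -96, tr(H) = -4.
det(H) < 0, so H is indefinite: neither convex nor concave.

neither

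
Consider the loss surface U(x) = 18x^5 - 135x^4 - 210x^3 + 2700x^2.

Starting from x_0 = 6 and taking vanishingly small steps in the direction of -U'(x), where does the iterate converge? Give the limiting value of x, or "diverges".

U'(x) = 90x(x - 5)(x - 4)(x + 3), so U'(6) = 9720.
Gradient descent moves in the -U' direction, i.e. x is decreasing.
The nearest critical point in that direction is x = 5, where U'' = 3600 > 0 (a local minimum). The iterate converges there.

5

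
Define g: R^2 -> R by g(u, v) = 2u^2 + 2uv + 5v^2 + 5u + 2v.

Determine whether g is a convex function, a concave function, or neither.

g is quadratic, so its Hessian is the constant matrix H = [[4, 2], [2, 10]].
det(H) = 36, tr(H) = 14.
det(H) > 0 and tr(H) > 0, so H is positive definite everywhere: convex.

convex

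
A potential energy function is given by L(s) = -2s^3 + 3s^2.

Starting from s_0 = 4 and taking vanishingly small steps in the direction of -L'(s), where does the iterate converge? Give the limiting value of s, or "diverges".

L'(s) = -6s(s - 1), so L'(4) = -72.
Gradient descent moves in the -L' direction, i.e. s is increasing.
There is no critical point above s=4, and L' keeps the same sign, so the iterate runs off to +∞.

diverges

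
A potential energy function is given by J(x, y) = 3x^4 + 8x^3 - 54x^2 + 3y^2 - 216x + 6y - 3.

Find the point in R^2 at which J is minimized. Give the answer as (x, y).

J(x,y) separates as P(x) + Q(y) − 3, so its minimum is min P + min Q − 3.
P'(x) = 12(x - 3)(x + 2)(x + 3) vanishes at x ∈ {-3, -2, 3}; Q'(y) = 6y + 6 vanishes at y ∈ {-1}.
Local minima of P (where P''>0): P(-3)=189, P(3)=-675. Local minima of Q: Q(-1)=-3.
So the global minimum of J is P(3) + Q(-1) − 3 = -675 − 3 − 3 = -681, attained at (3, -1).

(3, -1)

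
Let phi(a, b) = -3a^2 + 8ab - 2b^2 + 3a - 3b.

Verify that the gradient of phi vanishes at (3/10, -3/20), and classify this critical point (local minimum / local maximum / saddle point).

∇phi = (-6a + 8b + 3, 8a - 4b - 3); substituting (3/10, -3/20) gives ∇phi = (0, 0), so (3/10, -3/20) is indeed a critical point.
The Hessian of phi is constant: H = [[-6, 8], [8, -4]].
det(H) = (-6)·(-4) − 8² = -40.
Since det(H) < 0, H is indefinite and the critical point is a saddle point.

saddle point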